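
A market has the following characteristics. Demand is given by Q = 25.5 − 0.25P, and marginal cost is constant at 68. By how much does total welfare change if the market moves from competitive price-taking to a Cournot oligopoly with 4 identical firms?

Inverting demand: P = 102 − 4Q.
Competitive firms price at marginal cost: P = 68, giving Q = 8.5.
CS = ½·(102 − 68)·8.5 = 144.5; PS = (68 − 68)·8.5 = 0; TS = 144.5.
Cournot with 4 identical firms: the symmetric best-response condition is 102 − 20q = 68. Each firm produces q = 1.7, total output Q = 6.8, price P = 74.8.
CS = ½·(102 − 74.8)·6.8 = 92.48; PS = (74.8 − 68)·6.8 = 46.24; TS = 138.72.
Change in total welfare: 138.72 − 144.5 = −5.78.

TS falls by 5.78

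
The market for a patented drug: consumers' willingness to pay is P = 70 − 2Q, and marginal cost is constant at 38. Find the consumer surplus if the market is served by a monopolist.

A monopolist chooses Q where MR = MC. MR = 70 − 4Q; setting this equal to 38 gives Q = 8 and P = 54.
CS = ½·(70 − 54)·8 = 64.

CS = 64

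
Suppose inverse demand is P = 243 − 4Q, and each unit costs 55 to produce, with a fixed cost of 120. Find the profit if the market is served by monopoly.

A monopolist chooses Q where MR = MC. MR = 243 − 8Q; setting this equal to 55 gives Q = 23.5 and P = 149.
Profit = (149 − 55)·23.5 − 120 = 2089.

Profit = 2089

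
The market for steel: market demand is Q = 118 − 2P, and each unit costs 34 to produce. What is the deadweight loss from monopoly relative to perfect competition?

Inverting demand: P = 59 − 0.5Q.
Under competition P = MC = 34, so Q = (59 − 34)/0.5 = 50.
The monopolist equates marginal revenue to marginal cost: 59 − Q = 34, so Q = 25. From demand, P = 46.5.
DWL is the triangle between Q = 25 and Q = 50: ½·(50 − 25)·(46.5 − 34) = 156.25.

DWL = 156.25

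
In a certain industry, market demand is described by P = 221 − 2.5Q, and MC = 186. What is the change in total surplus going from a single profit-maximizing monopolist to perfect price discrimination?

TS rises by 61.25

Monopoly sets MR = MC: 221 − 5Q = 186 ⇒ Q = 7, P = 221 − 2.5·7 = 203.5.
CS = ½·(221 − 203.5)·7 = 61.25; PS = (203.5 − 186)·7 = 122.5; TS = 183.75.
A perfectly discriminating monopolist sells every unit with P(Q) ≥ MC(Q), so output equals the competitive quantity Q = 14. Each buyer pays their reservation price, so CS = 0 and the firm captures all surplus.
TS = 245 (equal to competitive TS).
Change in total surplus: 245 − 183.75 = 61.25.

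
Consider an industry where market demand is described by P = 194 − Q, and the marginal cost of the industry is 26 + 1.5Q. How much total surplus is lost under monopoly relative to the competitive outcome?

DWL = 460.8

Competitive equilibrium sets price equal to marginal cost: 194 − Q = 26 + 1.5Q, so Q = 67.2 and P = 126.8.
Monopoly sets MR = MC: 194 − 2Q = 26 + 1.5Q ⇒ Q = 48, P = 194 − 48 = 146.
CS = ½·(194 − 126.8)·67.2 = 2257.92; PS = (126.8·67.2 − 26·67.2 − ½·1.5·67.2²) = 3386.88; TS = 5644.8.
CS = ½·(194 − 146)·48 = 1152; PS = (146·48 − 26·48 − ½·1.5·48²) = 4032; TS = 5184.
DWL = 5644.8 − 5184 = 460.8.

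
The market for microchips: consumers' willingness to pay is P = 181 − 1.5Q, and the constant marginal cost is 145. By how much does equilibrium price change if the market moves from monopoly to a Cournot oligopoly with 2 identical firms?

Equilibrium price falls by 6

Monopoly sets MR = MC: 181 − 3Q = 145 ⇒ Q = 12, P = 181 − 1.5·12 = 163.
In a 2-firm Cournot equilibrium, symmetry and the first-order condition give q = (181 − 145)/(4.5) = 8. So Q = 16 and P = 157.
Change in equilibrium price: 157 − 163 = −6.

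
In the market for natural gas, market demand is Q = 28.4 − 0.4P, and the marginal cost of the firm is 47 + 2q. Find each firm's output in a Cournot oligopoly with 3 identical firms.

Inverting demand: P = 71 − 2.5Q.
With 3 symmetric Cournot firms, each firm's FOC gives 71 − 10q = 47 + 2q, so q = 2, Q = 3·2 = 6, and P = 56.

q_i = 2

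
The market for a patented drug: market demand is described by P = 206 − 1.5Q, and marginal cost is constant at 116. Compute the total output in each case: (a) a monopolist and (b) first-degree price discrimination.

The monopolist equates marginal revenue to marginal cost: 206 − 3Q = 116, so Q = 30. From demand, P = 161.
With perfect price discrimination, output is the efficient level Q = 60 (where demand meets MC), but every buyer pays their willingness to pay: CS = 0 and PS = total surplus.

Monopoly: Q = 30; Perfect PD: Q = 60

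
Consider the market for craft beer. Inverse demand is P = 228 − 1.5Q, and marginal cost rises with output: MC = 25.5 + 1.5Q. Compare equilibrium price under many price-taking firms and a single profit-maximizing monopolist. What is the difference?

Equilibrium price rises by 33.75

Competitive equilibrium sets price equal to marginal cost: 228 − 1.5Q = 25.5 + 1.5Q, so Q = 67.5 and P = 126.75.
Monopoly sets MR = MC: 228 − 3Q = 25.5 + 1.5Q ⇒ Q = 45, P = 228 − 1.5·45 = 160.5.
Change in equilibrium price: 160.5 − 126.75 = 33.75.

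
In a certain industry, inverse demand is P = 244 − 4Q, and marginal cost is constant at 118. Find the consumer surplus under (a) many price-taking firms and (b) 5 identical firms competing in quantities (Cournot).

Competitive firms price at marginal cost: P = 118, giving Q = 31.5.
CS = ½·(244 − 118)·31.5 = 1984.5.
Cournot with 5 identical firms: the symmetric best-response condition is 244 − 24q = 118. Each firm produces q = 5.25, total output Q = 26.25, price P = 139.
CS = ½·(244 − 139)·26.25 = 1378.125.

Competition: CS = 1984.5; Cournot: CS = 1378.125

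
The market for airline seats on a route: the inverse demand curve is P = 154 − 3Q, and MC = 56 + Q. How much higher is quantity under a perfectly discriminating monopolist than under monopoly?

The monopolist equates marginal revenue to marginal cost: 154 − 6Q = 56 + Q, so Q = 14. From demand, P = 112.
With perfect price discrimination, output is the efficient level Q = 24.5 (where demand meets MC), but every buyer pays their willingness to pay: CS = 0 and PS = total surplus.
Change in quantity: 24.5 − 14 = 10.5.

Quantity rises by 10.5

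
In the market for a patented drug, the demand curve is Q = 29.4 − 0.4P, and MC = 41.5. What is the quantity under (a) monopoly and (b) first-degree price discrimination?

Monopoly: Q = 6.4; Perfect PD: Q = 12.8

Inverting demand: P = 73.5 − 2.5Q.
The monopolist equates marginal revenue to marginal cost: 73.5 − 5Q = 41.5, so Q = 6.4. From demand, P = 57.5.
Under first-degree price discrimination the firm charges each unit its demand price and produces up to where P = MC, i.e. Q = 12.8. Consumer surplus is zero; producer surplus equals total surplus.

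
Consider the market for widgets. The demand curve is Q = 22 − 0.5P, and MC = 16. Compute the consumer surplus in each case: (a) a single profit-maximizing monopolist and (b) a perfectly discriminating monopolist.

Inverting demand: P = 44 − 2Q.
A monopolist chooses Q where MR = MC. MR = 44 − 4Q; setting this equal to 16 gives Q = 7 and P = 30.
CS = ½·(44 − 30)·7 = 49.
With perfect price discrimination, output is the efficient level Q = 14 (where demand meets MC), but every buyer pays their willingness to pay: CS = 0 and PS = total surplus.
CS = 0.

Monopoly: CS = 49; Perfect PD: CS = 0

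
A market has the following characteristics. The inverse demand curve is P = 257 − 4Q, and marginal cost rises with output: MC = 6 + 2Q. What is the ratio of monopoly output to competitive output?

The monopolist equates marginal revenue to marginal cost: 257 − 8Q = 6 + 2Q, so Q = 25.1. From demand, P = 156.6.
Competitive equilibrium sets price equal to marginal cost: 257 − 4Q = 6 + 2Q, so Q = 251/6 and P = 269/3.
Ratio Q_m/Q_c = 25.1/(251/6) = 0.6.

Q_m/Q_c = 0.6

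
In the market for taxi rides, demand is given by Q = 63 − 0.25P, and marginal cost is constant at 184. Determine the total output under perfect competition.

Q = 17

Inverting demand: P = 252 − 4Q.
Competitive firms price at marginal cost: P = 184, giving Q = 17.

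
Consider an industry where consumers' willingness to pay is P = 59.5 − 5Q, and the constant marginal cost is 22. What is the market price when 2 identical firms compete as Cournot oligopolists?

P = 34.5

With 2 symmetric Cournot firms, each firm's FOC gives 59.5 − 15q = 22, so q = 2.5, Q = 2·2.5 = 5, and P = 34.5.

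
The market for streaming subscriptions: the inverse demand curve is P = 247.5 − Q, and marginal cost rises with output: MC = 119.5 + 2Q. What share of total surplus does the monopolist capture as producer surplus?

PS/TS = 0.8

A monopolist chooses Q where MR = MC. MR = 247.5 − 2Q; setting this equal to 119.5 + 2Q gives Q = 32 and P = 215.5.
CS = ½·(247.5 − 215.5)·32 = 512.
PS = P·Q − VC(Q) = 215.5·32 − (119.5·32 + ½·2·32²) = 2048.
Share captured = PS/TS = 2048/2560 = 0.8.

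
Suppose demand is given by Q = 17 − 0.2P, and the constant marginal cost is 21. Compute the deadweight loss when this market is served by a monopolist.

DWL = 102.4

Inverting demand: P = 85 − 5Q.
Under competition P = MC = 21, so Q = (85 − 21)/5 = 12.8.
A monopolist chooses Q where MR = MC. MR = 85 − 10Q; setting this equal to 21 gives Q = 6.4 and P = 53.
DWL is the triangle between Q = 6.4 and Q = 12.8: ½·(12.8 − 6.4)·(53 − 21) = 102.4.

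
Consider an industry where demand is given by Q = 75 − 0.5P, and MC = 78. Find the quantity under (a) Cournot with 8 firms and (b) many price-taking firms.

Cournot: Q = 32; Competition: Q = 36

Inverting demand: P = 150 − 2Q.
In a 8-firm Cournot equilibrium, symmetry and the first-order condition give q = (150 − 78)/(18) = 4. So Q = 32 and P = 86.
Perfect competition: P = MC = 78, so 150 − 2Q = 78 and Q = 36.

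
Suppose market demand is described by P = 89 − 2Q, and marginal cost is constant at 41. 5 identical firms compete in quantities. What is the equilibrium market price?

With 5 symmetric Cournot firms, each firm's FOC gives 89 − 12q = 41, so q = 4, Q = 5·4 = 20, and P = 49.

P = 49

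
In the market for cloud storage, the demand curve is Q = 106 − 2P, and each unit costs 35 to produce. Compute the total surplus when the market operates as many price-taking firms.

Inverting demand: P = 53 − 0.5Q.
Perfect competition: P = MC = 35, so 53 − 0.5Q = 35 and Q = 36.
CS = ½·(53 − 35)·36 = 324; PS = (35 − 35)·36 = 0; TS = 324.

TS = 324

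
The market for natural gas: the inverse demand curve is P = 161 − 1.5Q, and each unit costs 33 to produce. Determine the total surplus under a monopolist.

Monopoly sets MR = MC: 161 − 3Q = 33 ⇒ Q = 128/3, P = 161 − 1.5·128/3 = 97.
CS = ½·(161 − 97)·128/3 = 4096/3; PS = (97 − 33)·128/3 = 8192/3; TS = 4096.

TS = 4096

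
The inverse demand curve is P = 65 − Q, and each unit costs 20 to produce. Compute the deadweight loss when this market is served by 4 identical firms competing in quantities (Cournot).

DWL = 40.5

Competitive firms price at marginal cost: P = 20, giving Q = 45.
Cournot with 4 identical firms: the symmetric best-response condition is 65 − 5q = 20. Each firm produces q = 9, total output Q = 36, price P = 29.
DWL is the triangle between Q = 36 and Q = 45: ½·(45 − 36)·(29 − 20) = 40.5.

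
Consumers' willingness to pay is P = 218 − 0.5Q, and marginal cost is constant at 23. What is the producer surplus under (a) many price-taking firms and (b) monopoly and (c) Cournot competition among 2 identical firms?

Competition: PS = 0; Monopoly: PS = 19012.5; Cournot: PS = 16900

Competitive firms price at marginal cost: P = 23, giving Q = 390.
PS = (23 − 23)·390 = 0.
A monopolist chooses Q where MR = MC. MR = 218 − Q; setting this equal to 23 gives Q = 195 and P = 120.5.
PS = (120.5 − 23)·195 = 19012.5.
Cournot with 2 identical firms: the symmetric best-response condition is 218 − 1.5q = 23. Each firm produces q = 130, total output Q = 260, price P = 88.
PS = (88 − 23)·260 = 16900.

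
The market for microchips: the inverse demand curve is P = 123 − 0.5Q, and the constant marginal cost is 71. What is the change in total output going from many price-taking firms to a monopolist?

Perfect competition: P = MC = 71, so 123 − 0.5Q = 71 and Q = 104.
The monopolist equates marginal revenue to marginal cost: 123 − Q = 71, so Q = 52. From demand, P = 97.
Change in total output: 52 − 104 = −52.

Q falls by 52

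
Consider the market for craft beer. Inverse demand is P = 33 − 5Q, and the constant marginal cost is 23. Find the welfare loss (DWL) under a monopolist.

DWL = 2.5

Perfect competition: P = MC = 23, so 33 − 5Q = 23 and Q = 2.
A monopolist chooses Q where MR = MC. MR = 33 − 10Q; setting this equal to 23 gives Q = 1 and P = 28.
DWL is the triangle between Q = 1 and Q = 2: ½·(2 − 1)·(28 − 23) = 2.5.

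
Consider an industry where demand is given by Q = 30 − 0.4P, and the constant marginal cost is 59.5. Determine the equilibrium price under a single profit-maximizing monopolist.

P = 67.25

Inverting demand: P = 75 − 2.5Q.
The monopolist equates marginal revenue to marginal cost: 75 − 5Q = 59.5, so Q = 3.1. From demand, P = 67.25.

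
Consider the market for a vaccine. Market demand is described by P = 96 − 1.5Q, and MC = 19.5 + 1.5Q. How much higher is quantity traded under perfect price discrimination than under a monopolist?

Monopoly sets MR = MC: 96 − 3Q = 19.5 + 1.5Q ⇒ Q = 17, P = 96 − 1.5·17 = 70.5.
A perfectly discriminating monopolist sells every unit with P(Q) ≥ MC(Q), so output equals the competitive quantity Q = 25.5. Each buyer pays their reservation price, so CS = 0 and the firm captures all surplus.
Change in quantity traded: 25.5 − 17 = 8.5.

Q rises by 8.5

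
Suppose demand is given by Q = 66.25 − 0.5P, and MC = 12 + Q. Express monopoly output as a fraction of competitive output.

Inverting demand: P = 132.5 − 2Q.
Monopoly sets MR = MC: 132.5 − 4Q = 12 + Q ⇒ Q = 24.1, P = 132.5 − 2·24.1 = 84.3.
Competitive equilibrium sets price equal to marginal cost: 132.5 − 2Q = 12 + Q, so Q = 241/6 and P = 313/6.
Ratio Q_m/Q_c = 24.1/(241/6) = 0.6.

Q_m/Q_c = 0.6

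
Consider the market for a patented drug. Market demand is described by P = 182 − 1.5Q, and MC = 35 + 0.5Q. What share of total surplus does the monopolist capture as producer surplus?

The monopolist equates marginal revenue to marginal cost: 182 − 3Q = 35 + 0.5Q, so Q = 42. From demand, P = 119.
CS = ½·(182 − 119)·42 = 1323.
PS = P·Q − VC(Q) = 119·42 − (35·42 + ½·0.5·42²) = 3087.
Share captured = PS/TS = 3087/4410 = 0.7.

PS/TS = 0.7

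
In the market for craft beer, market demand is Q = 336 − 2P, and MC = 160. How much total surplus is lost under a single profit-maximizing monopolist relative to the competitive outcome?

Inverting demand: P = 168 − 0.5Q.
Under competition P = MC = 160, so Q = (168 − 160)/0.5 = 16.
Monopoly sets MR = MC: 168 − Q = 160 ⇒ Q = 8, P = 168 − 0.5·8 = 164.
DWL is the triangle between Q = 8 and Q = 16: ½·(16 − 8)·(164 − 160) = 16.

DWL = 16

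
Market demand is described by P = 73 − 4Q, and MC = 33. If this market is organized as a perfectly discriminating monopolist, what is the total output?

Q = 10

With perfect price discrimination, output is the efficient level Q = 10 (where demand meets MC), but every buyer pays their willingness to pay: CS = 0 and PS = total surplus.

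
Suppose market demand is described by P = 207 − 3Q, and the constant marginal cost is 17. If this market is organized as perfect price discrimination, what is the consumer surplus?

CS = 0

Under first-degree price discrimination the firm charges each unit its demand price and produces up to where P = MC, i.e. Q = 190/3. Consumer surplus is zero; producer surplus equals total surplus.
CS = 0.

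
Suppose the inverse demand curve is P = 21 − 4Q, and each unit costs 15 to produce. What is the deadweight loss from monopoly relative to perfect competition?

Perfect competition: P = MC = 15, so 21 − 4Q = 15 and Q = 1.5.
A monopolist chooses Q where MR = MC. MR = 21 − 8Q; setting this equal to 15 gives Q = 0.75 and P = 18.
DWL is the triangle between Q = 0.75 and Q = 1.5: ½·(1.5 − 0.75)·(18 − 15) = 1.125.

DWL = 1.125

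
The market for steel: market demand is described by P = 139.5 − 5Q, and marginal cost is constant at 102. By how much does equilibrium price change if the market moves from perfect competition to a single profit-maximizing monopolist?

Competitive firms price at marginal cost: P = 102, giving Q = 7.5.
The monopolist equates marginal revenue to marginal cost: 139.5 − 10Q = 102, so Q = 3.75. From demand, P = 120.75.
Change in equilibrium price: 120.75 − 102 = 18.75.

Equilibrium price rises by 18.75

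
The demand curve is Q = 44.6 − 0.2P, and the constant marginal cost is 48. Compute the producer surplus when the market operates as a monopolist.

Inverting demand: P = 223 − 5Q.
The monopolist equates marginal revenue to marginal cost: 223 − 10Q = 48, so Q = 17.5. From demand, P = 135.5.
PS = (135.5 − 48)·17.5 = 1531.25.

PS = 1531.25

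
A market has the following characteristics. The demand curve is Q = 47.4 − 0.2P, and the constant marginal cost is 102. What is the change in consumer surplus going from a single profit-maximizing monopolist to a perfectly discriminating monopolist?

Inverting demand: P = 237 − 5Q.
Monopoly sets MR = MC: 237 − 10Q = 102 ⇒ Q = 13.5, P = 237 − 5·13.5 = 169.5.
CS = ½·(237 − 169.5)·13.5 = 455.625.
Under first-degree price discrimination the firm charges each unit its demand price and produces up to where P = MC, i.e. Q = 27. Consumer surplus is zero; producer surplus equals total surplus.
CS = 0.
Change in consumer surplus: 0 − 455.625 = −455.625.

Consumer surplus falls by 455.625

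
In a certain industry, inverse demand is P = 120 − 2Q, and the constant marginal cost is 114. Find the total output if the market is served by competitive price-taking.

Q = 3

Under competition P = MC = 114, so Q = (120 − 114)/2 = 3.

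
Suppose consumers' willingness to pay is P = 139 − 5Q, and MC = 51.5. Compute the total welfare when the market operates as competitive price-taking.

Perfect competition: P = MC = 51.5, so 139 − 5Q = 51.5 and Q = 17.5.
CS = ½·(139 − 51.5)·17.5 = 765.625; PS = (51.5 − 51.5)·17.5 = 0; TS = 765.625.

TS = 765.625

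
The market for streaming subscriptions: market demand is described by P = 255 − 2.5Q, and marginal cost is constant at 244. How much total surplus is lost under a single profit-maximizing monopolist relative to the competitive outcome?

DWL = 6.05

Perfect competition: P = MC = 244, so 255 − 2.5Q = 244 and Q = 4.4.
A monopolist chooses Q where MR = MC. MR = 255 − 5Q; setting this equal to 244 gives Q = 2.2 and P = 249.5.
DWL is the triangle between Q = 2.2 and Q = 4.4: ½·(4.4 − 2.2)·(249.5 − 244) = 6.05.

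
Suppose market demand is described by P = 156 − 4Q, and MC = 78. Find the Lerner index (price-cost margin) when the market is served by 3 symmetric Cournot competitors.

In a 3-firm Cournot equilibrium, symmetry and the first-order condition give q = (156 − 78)/(16) = 4.875. So Q = 14.625 and P = 97.5.
Lerner index = (P − MC)/P = (97.5 − 78)/97.5 = 0.2.

Lerner index = 0.2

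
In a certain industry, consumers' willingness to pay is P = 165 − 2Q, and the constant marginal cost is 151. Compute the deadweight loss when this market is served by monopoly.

Under competition P = MC = 151, so Q = (165 − 151)/2 = 7.
A monopolist chooses Q where MR = MC. MR = 165 − 4Q; setting this equal to 151 gives Q = 3.5 and P = 158.
DWL is the triangle between Q = 3.5 and Q = 7: ½·(7 − 3.5)·(158 − 151) = 12.25.

DWL = 12.25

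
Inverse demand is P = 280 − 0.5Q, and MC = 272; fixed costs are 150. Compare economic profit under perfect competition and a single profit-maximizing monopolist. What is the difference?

Economic profit rises by 32

Perfect competition: P = MC = 272, so 280 − 0.5Q = 272 and Q = 16.
Profit = (272 − 272)·16 − 150 = −150.
A monopolist chooses Q where MR = MC. MR = 280 − Q; setting this equal to 272 gives Q = 8 and P = 276.
Profit = (276 − 272)·8 − 150 = −118.
Change in economic profit: −118 − −150 = 32.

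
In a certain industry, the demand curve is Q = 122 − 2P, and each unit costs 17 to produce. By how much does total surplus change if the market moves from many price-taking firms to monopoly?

Total surplus falls by 484

Inverting demand: P = 61 − 0.5Q.
Competitive firms price at marginal cost: P = 17, giving Q = 88.
CS = ½·(61 − 17)·88 = 1936; PS = (17 − 17)·88 = 0; TS = 1936.
The monopolist equates marginal revenue to marginal cost: 61 − Q = 17, so Q = 44. From demand, P = 39.
CS = ½·(61 − 39)·44 = 484; PS = (39 − 17)·44 = 968; TS = 1452.
Change in total surplus: 1452 − 1936 = −484.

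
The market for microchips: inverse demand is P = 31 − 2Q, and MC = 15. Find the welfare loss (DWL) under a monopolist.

DWL = 16

Perfect competition: P = MC = 15, so 31 − 2Q = 15 and Q = 8.
The monopolist equates marginal revenue to marginal cost: 31 − 4Q = 15, so Q = 4. From demand, P = 23.
DWL is the triangle between Q = 4 and Q = 8: ½·(8 − 4)·(23 − 15) = 16.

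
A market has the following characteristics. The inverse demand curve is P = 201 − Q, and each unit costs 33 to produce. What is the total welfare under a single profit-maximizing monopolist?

The monopolist equates marginal revenue to marginal cost: 201 − 2Q = 33, so Q = 84. From demand, P = 117.
CS = ½·(201 − 117)·84 = 3528; PS = (117 − 33)·84 = 7056; TS = 10584.

TS = 10584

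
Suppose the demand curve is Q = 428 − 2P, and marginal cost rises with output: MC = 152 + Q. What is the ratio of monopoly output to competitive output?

Inverting demand: P = 214 − 0.5Q.
Monopoly sets MR = MC: 214 − Q = 152 + Q ⇒ Q = 31, P = 214 − 0.5·31 = 198.5.
Competitive equilibrium sets price equal to marginal cost: 214 − 0.5Q = 152 + Q, so Q = 124/3 and P = 580/3.
Ratio Q_m/Q_c = 31/(124/3) = 0.75.

Q_m/Q_c = 0.75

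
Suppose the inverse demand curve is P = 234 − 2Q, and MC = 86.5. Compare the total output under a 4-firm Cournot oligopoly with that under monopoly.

Cournot with 4 identical firms: the symmetric best-response condition is 234 − 10q = 86.5. Each firm produces q = 14.75, total output Q = 59, price P = 116.
Monopoly sets MR = MC: 234 − 4Q = 86.5 ⇒ Q = 36.875, P = 234 − 2·36.875 = 160.25.

Cournot: Q = 59; Monopoly: Q = 36.875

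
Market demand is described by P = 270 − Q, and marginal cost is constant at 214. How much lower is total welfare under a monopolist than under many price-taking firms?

TS falls by 392

Competitive firms price at marginal cost: P = 214, giving Q = 56.
CS = ½·(270 − 214)·56 = 1568; PS = (214 − 214)·56 = 0; TS = 1568.
Monopoly sets MR = MC: 270 − 2Q = 214 ⇒ Q = 28, P = 270 − 28 = 242.
CS = ½·(270 − 242)·28 = 392; PS = (242 − 214)·28 = 784; TS = 1176.
Change in total welfare: 1176 − 1568 = −392.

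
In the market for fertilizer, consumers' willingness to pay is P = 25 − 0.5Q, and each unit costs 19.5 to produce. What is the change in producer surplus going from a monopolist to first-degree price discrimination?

A monopolist chooses Q where MR = MC. MR = 25 − Q; setting this equal to 19.5 gives Q = 5.5 and P = 22.25.
PS = (22.25 − 19.5)·5.5 = 15.125.
With perfect price discrimination, output is the efficient level Q = 11 (where demand meets MC), but every buyer pays their willingness to pay: CS = 0 and PS = total surplus.
PS = ½·(25 − 19.5)·11 = 30.25.
Change in producer surplus: 30.25 − 15.125 = 15.125.

Producer surplus rises by 15.125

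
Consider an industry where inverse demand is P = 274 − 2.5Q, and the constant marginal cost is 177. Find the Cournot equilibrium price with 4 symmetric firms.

Cournot with 4 identical firms: the symmetric best-response condition is 274 − 12.5q = 177. Each firm produces q = 7.76, total output Q = 31.04, price P = 196.4.

P = 196.4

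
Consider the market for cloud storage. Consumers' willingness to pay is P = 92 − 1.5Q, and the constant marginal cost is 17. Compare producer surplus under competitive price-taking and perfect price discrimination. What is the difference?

Producer surplus rises by 1875

Under competition P = MC = 17, so Q = (92 − 17)/1.5 = 50.
PS = (17 − 17)·50 = 0.
A perfectly discriminating monopolist sells every unit with P(Q) ≥ MC(Q), so output equals the competitive quantity Q = 50. Each buyer pays their reservation price, so CS = 0 and the firm captures all surplus.
PS = ½·(92 − 17)·50 = 1875.
Change in producer surplus: 1875 − 0 = 1875.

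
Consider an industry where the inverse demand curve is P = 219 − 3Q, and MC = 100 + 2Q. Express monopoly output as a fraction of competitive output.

A monopolist chooses Q where MR = MC. MR = 219 − 6Q; setting this equal to 100 + 2Q gives Q = 14.875 and P = 174.375.
Under competition P = MC: 219 − 3Q = 100 + 2Q ⇒ Q = 23.8, P = 147.6.
Ratio Q_m/Q_c = 14.875/23.8 = 0.625.

Q_m/Q_c = 0.625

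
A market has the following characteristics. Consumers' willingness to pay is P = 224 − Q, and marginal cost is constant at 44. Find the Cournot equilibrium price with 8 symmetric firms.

P = 64

In a 8-firm Cournot equilibrium, symmetry and the first-order condition give q = (224 − 44)/(9) = 20. So Q = 160 and P = 64.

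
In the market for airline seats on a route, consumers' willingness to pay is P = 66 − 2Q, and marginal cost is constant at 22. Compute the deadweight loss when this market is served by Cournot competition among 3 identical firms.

DWL = 30.25

Perfect competition: P = MC = 22, so 66 − 2Q = 22 and Q = 22.
Cournot with 3 identical firms: the symmetric best-response condition is 66 − 8q = 22. Each firm produces q = 5.5, total output Q = 16.5, price P = 33.
DWL is the triangle between Q = 16.5 and Q = 22: ½·(22 − 16.5)·(33 − 22) = 30.25.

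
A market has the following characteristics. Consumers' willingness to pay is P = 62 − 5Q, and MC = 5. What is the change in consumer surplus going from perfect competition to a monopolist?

Consumer surplus falls by 243.675

Competitive firms price at marginal cost: P = 5, giving Q = 11.4.
CS = ½·(62 − 5)·11.4 = 324.9.
The monopolist equates marginal revenue to marginal cost: 62 − 10Q = 5, so Q = 5.7. From demand, P = 33.5.
CS = ½·(62 − 33.5)·5.7 = 81.225.
Change in consumer surplus: 81.225 − 324.9 = −243.675.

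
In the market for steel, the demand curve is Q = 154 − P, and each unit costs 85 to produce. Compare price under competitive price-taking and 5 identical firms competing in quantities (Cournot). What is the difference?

P rises by 11.5

Inverting demand: P = 154 − Q.
Under competition P = MC = 85, so Q = (154 − 85)/1 = 69.
Cournot with 5 identical firms: the symmetric best-response condition is 154 − 6q = 85. Each firm produces q = 11.5, total output Q = 57.5, price P = 96.5.
Change in price: 96.5 − 85 = 11.5.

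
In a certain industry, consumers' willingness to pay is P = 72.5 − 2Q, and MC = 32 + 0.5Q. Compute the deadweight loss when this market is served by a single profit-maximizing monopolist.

DWL = 64.8

Competitive equilibrium sets price equal to marginal cost: 72.5 − 2Q = 32 + 0.5Q, so Q = 16.2 and P = 40.1.
A monopolist chooses Q where MR = MC. MR = 72.5 − 4Q; setting this equal to 32 + 0.5Q gives Q = 9 and P = 54.5.
CS = ½·(72.5 − 40.1)·16.2 = 262.44; PS = (40.1·16.2 − 32·16.2 − ½·0.5·16.2²) = 65.61; TS = 328.05.
CS = ½·(72.5 − 54.5)·9 = 81; PS = (54.5·9 − 32·9 − ½·0.5·9²) = 182.25; TS = 263.25.
DWL = 328.05 − 263.25 = 64.8.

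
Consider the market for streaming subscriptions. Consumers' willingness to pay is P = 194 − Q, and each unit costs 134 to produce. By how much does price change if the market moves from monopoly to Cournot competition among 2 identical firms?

A monopolist chooses Q where MR = MC. MR = 194 − 2Q; setting this equal to 134 gives Q = 30 and P = 164.
In a 2-firm Cournot equilibrium, symmetry and the first-order condition give q = (194 − 134)/(3) = 20. So Q = 40 and P = 154.
Change in price: 154 − 164 = −10.

P falls by 10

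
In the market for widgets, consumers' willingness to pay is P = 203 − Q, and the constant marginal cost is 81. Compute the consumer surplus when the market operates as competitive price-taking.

CS = 7442

Competitive firms price at marginal cost: P = 81, giving Q = 122.
CS = ½·(203 − 81)·122 = 7442.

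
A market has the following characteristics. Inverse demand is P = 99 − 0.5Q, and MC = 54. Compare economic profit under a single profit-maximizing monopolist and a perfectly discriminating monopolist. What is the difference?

Economic profit rises by 1012.5

A monopolist chooses Q where MR = MC. MR = 99 − Q; setting this equal to 54 gives Q = 45 and P = 76.5.
Profit = (76.5 − 54)·45 = 1012.5.
With perfect price discrimination, output is the efficient level Q = 90 (where demand meets MC), but every buyer pays their willingness to pay: CS = 0 and PS = total surplus.
PS equals the full surplus area, 2025. Profit = 2025 = 2025.
Change in economic profit: 2025 − 1012.5 = 1012.5.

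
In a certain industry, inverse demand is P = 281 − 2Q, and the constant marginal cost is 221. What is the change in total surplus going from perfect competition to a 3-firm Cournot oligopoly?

Competitive firms price at marginal cost: P = 221, giving Q = 30.
CS = ½·(281 − 221)·30 = 900; PS = (221 − 221)·30 = 0; TS = 900.
With 3 symmetric Cournot firms, each firm's FOC gives 281 − 8q = 221, so q = 7.5, Q = 3·7.5 = 22.5, and P = 236.
CS = ½·(281 − 236)·22.5 = 506.25; PS = (236 − 221)·22.5 = 337.5; TS = 843.75.
Change in total surplus: 843.75 − 900 = −56.25.

TS falls by 56.25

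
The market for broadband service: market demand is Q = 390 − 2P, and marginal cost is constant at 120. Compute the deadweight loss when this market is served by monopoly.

Inverting demand: P = 195 − 0.5Q.
Under competition P = MC = 120, so Q = (195 − 120)/0.5 = 150.
The monopolist equates marginal revenue to marginal cost: 195 − Q = 120, so Q = 75. From demand, P = 157.5.
DWL is the triangle between Q = 75 and Q = 150: ½·(150 − 75)·(157.5 − 120) = 1406.25.

DWL = 1406.25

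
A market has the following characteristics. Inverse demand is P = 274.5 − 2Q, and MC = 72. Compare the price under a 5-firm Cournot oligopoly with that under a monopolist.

Cournot: P = 105.75; Monopoly: P = 173.25

In a 5-firm Cournot equilibrium, symmetry and the first-order condition give q = (274.5 − 72)/(12) = 16.875. So Q = 84.375 and P = 105.75.
The monopolist equates marginal revenue to marginal cost: 274.5 − 4Q = 72, so Q = 50.625. From demand, P = 173.25.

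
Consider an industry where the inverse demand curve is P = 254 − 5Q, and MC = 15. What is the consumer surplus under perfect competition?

CS = 5712.1

Competitive firms price at marginal cost: P = 15, giving Q = 47.8.
CS = ½·(254 − 15)·47.8 = 5712.1.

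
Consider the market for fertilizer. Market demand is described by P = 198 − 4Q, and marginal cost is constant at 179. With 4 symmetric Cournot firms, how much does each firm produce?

q_i = 0.95

In a 4-firm Cournot equilibrium, symmetry and the first-order condition give q = (198 − 179)/(20) = 0.95. So Q = 3.8 and P = 182.8.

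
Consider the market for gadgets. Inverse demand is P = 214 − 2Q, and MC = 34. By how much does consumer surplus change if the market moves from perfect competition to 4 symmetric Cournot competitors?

CS falls by 2916

Perfect competition: P = MC = 34, so 214 − 2Q = 34 and Q = 90.
CS = ½·(214 − 34)·90 = 8100.
In a 4-firm Cournot equilibrium, symmetry and the first-order condition give q = (214 − 34)/(10) = 18. So Q = 72 and P = 70.
CS = ½·(214 − 70)·72 = 5184.
Change in consumer surplus: 5184 − 8100 = −2916.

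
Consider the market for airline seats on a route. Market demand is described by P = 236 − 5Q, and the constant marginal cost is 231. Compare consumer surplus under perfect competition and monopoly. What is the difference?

Perfect competition: P = MC = 231, so 236 − 5Q = 231 and Q = 1.
CS = ½·(236 − 231)·1 = 2.5.
A monopolist chooses Q where MR = MC. MR = 236 − 10Q; setting this equal to 231 gives Q = 0.5 and P = 233.5.
CS = ½·(236 − 233.5)·0.5 = 0.625.
Change in consumer surplus: 0.625 − 2.5 = −1.875.

Consumer surplus falls by 1.875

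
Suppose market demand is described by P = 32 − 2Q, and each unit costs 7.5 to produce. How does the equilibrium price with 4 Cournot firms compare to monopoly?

Cournot: P = 12.4; Monopoly: P = 19.75

Cournot with 4 identical firms: the symmetric best-response condition is 32 − 10q = 7.5. Each firm produces q = 2.45, total output Q = 9.8, price P = 12.4.
A monopolist chooses Q where MR = MC. MR = 32 − 4Q; setting this equal to 7.5 gives Q = 6.125 and P = 19.75.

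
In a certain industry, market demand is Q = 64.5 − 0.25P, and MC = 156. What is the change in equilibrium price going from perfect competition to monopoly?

Inverting demand: P = 258 − 4Q.
Perfect competition: P = MC = 156, so 258 − 4Q = 156 and Q = 25.5.
A monopolist chooses Q where MR = MC. MR = 258 − 8Q; setting this equal to 156 gives Q = 12.75 and P = 207.
Change in equilibrium price: 207 − 156 = 51.

Equilibrium price rises by 51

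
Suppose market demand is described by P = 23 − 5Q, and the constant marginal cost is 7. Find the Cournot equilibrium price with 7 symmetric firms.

P = 9

Cournot with 7 identical firms: the symmetric best-response condition is 23 − 40q = 7. Each firm produces q = 0.4, total output Q = 2.8, price P = 9.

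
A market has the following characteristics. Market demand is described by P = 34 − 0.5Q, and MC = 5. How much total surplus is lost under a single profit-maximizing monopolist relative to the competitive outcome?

Competitive firms price at marginal cost: P = 5, giving Q = 58.
Monopoly sets MR = MC: 34 − Q = 5 ⇒ Q = 29, P = 34 − 0.5·29 = 19.5.
DWL is the triangle between Q = 29 and Q = 58: ½·(58 − 29)·(19.5 − 5) = 210.25.

DWL = 210.25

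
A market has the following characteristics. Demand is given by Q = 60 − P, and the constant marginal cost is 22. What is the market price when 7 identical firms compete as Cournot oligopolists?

P = 26.75

Inverting demand: P = 60 − Q.
With 7 symmetric Cournot firms, each firm's FOC gives 60 − 8q = 22, so q = 4.75, Q = 7·4.75 = 33.25, and P = 26.75.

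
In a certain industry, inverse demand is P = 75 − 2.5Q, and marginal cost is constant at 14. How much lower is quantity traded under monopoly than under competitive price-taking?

Q falls by 12.2

Competitive firms price at marginal cost: P = 14, giving Q = 24.4.
A monopolist chooses Q where MR = MC. MR = 75 − 5Q; setting this equal to 14 gives Q = 12.2 and P = 44.5.
Change in quantity traded: 12.2 − 24.4 = −12.2.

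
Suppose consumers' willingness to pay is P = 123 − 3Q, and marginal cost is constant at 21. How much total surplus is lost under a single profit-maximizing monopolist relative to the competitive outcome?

Perfect competition: P = MC = 21, so 123 − 3Q = 21 and Q = 34.
Monopoly sets MR = MC: 123 − 6Q = 21 ⇒ Q = 17, P = 123 − 3·17 = 72.
DWL is the triangle between Q = 17 and Q = 34: ½·(34 − 17)·(72 − 21) = 433.5.

DWL = 433.5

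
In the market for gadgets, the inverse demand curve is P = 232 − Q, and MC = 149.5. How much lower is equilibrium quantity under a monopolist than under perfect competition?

Perfect competition: P = MC = 149.5, so 232 − Q = 149.5 and Q = 82.5.
The monopolist equates marginal revenue to marginal cost: 232 − 2Q = 149.5, so Q = 41.25. From demand, P = 190.75.
Change in equilibrium quantity: 41.25 − 82.5 = −41.25.

Q falls by 41.25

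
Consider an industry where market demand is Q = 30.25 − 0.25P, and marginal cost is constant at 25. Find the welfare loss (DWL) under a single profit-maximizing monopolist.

Inverting demand: P = 121 − 4Q.
Perfect competition: P = MC = 25, so 121 − 4Q = 25 and Q = 24.
The monopolist equates marginal revenue to marginal cost: 121 − 8Q = 25, so Q = 12. From demand, P = 73.
DWL is the triangle between Q = 12 and Q = 24: ½·(24 − 12)·(73 − 25) = 288.

DWL = 288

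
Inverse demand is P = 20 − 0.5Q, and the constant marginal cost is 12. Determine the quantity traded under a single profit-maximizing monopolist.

Monopoly sets MR = MC: 20 − Q = 12 ⇒ Q = 8, P = 20 − 0.5·8 = 16.

Q = 8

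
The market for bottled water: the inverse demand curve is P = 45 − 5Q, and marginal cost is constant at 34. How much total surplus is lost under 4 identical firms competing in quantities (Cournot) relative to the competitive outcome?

Under competition P = MC = 34, so Q = (45 − 34)/5 = 2.2.
With 4 symmetric Cournot firms, each firm's FOC gives 45 − 25q = 34, so q = 0.44, Q = 4·0.44 = 1.76, and P = 36.2.
DWL is the triangle between Q = 1.76 and Q = 2.2: ½·(2.2 − 1.76)·(36.2 − 34) = 0.484.

DWL = 0.484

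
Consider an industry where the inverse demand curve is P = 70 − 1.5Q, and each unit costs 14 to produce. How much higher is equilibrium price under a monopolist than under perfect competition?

Under competition P = MC = 14, so Q = (70 − 14)/1.5 = 112/3.
Monopoly sets MR = MC: 70 − 3Q = 14 ⇒ Q = 56/3, P = 70 − 1.5·56/3 = 42.
Change in equilibrium price: 42 − 14 = 28.

Equilibrium price rises by 28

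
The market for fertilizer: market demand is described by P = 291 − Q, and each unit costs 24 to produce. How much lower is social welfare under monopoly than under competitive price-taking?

Under competition P = MC = 24, so Q = (291 − 24)/1 = 267.
CS = ½·(291 − 24)·267 = 35644.5; PS = (24 − 24)·267 = 0; TS = 35644.5.
Monopoly sets MR = MC: 291 − 2Q = 24 ⇒ Q = 133.5, P = 291 − 133.5 = 157.5.
CS = ½·(291 − 157.5)·133.5 = 8911.125; PS = (157.5 − 24)·133.5 = 17822.25; TS = 26733.375.
Change in social welfare: 26733.375 − 35644.5 = −8911.125.

TS falls by 8911.125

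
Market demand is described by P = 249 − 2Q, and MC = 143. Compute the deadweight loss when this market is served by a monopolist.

Perfect competition: P = MC = 143, so 249 − 2Q = 143 and Q = 53.
Monopoly sets MR = MC: 249 − 4Q = 143 ⇒ Q = 26.5, P = 249 − 2·26.5 = 196.
DWL is the triangle between Q = 26.5 and Q = 53: ½·(53 − 26.5)·(196 − 143) = 702.25.

DWL = 702.25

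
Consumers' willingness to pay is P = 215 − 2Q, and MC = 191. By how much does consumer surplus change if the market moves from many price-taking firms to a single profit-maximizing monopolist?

Consumer surplus falls by 108

Competitive firms price at marginal cost: P = 191, giving Q = 12.
CS = ½·(215 − 191)·12 = 144.
Monopoly sets MR = MC: 215 − 4Q = 191 ⇒ Q = 6, P = 215 − 2·6 = 203.
CS = ½·(215 − 203)·6 = 36.
Change in consumer surplus: 36 − 144 = −108.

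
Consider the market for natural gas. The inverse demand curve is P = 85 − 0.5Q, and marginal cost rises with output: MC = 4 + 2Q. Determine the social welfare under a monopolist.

A monopolist chooses Q where MR = MC. MR = 85 − Q; setting this equal to 4 + 2Q gives Q = 27 and P = 71.5.
CS = ½·(85 − 71.5)·27 = 182.25; PS = (71.5·27 − 4·27 − ½·2·27²) = 1093.5; TS = 1275.75.

TS = 1275.75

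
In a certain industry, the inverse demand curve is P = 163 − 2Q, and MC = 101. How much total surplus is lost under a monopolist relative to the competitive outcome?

DWL = 240.25

Under competition P = MC = 101, so Q = (163 − 101)/2 = 31.
A monopolist chooses Q where MR = MC. MR = 163 − 4Q; setting this equal to 101 gives Q = 15.5 and P = 132.
DWL is the triangle between Q = 15.5 and Q = 31: ½·(31 − 15.5)·(132 − 101) = 240.25.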